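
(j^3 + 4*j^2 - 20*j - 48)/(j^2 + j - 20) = (j^2 + 8*j + 12)/(j + 5)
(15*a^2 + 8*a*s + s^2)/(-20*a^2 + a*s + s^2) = (3*a + s)/(-4*a + s)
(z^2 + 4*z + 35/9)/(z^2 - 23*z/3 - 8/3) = (9*z^2 + 36*z + 35)/(3*(3*z^2 - 23*z - 8))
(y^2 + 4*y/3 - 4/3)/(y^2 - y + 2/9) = 3*(y + 2)/(3*y - 1)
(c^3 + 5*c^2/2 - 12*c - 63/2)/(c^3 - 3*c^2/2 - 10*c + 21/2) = (c + 3)/(c - 1)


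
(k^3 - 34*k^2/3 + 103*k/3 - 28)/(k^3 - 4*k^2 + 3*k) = (3*k^2 - 25*k + 28)/(3*k*(k - 1))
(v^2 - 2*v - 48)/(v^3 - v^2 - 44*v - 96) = (v + 6)/(v^2 + 7*v + 12)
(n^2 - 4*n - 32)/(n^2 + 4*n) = (n - 8)/n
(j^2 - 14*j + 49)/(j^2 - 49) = (j - 7)/(j + 7)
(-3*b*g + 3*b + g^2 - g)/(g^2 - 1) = (-3*b + g)/(g + 1)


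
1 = 1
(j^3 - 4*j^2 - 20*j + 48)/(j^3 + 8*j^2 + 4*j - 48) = (j - 6)/(j + 6)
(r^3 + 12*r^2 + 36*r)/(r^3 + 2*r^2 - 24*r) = (r + 6)/(r - 4)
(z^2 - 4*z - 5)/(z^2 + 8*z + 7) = (z - 5)/(z + 7)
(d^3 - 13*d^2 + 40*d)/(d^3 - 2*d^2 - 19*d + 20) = d*(d - 8)/(d^2 + 3*d - 4)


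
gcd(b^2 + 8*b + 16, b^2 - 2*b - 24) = b + 4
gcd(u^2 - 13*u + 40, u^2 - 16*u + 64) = u - 8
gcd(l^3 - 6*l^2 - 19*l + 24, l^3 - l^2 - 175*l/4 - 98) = l - 8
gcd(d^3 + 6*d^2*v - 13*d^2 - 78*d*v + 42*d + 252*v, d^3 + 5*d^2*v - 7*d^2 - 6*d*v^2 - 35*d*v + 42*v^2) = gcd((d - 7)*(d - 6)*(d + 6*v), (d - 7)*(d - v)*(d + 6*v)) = d^2 + 6*d*v - 7*d - 42*v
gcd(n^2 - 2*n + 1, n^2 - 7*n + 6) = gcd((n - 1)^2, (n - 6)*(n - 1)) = n - 1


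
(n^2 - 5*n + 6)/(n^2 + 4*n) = (n^2 - 5*n + 6)/(n*(n + 4))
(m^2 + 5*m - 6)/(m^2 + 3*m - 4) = (m + 6)/(m + 4)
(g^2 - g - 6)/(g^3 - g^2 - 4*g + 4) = (g - 3)/(g^2 - 3*g + 2)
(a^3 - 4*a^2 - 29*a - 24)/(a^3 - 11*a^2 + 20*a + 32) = (a + 3)/(a - 4)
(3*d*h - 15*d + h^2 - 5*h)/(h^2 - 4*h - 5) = (3*d + h)/(h + 1)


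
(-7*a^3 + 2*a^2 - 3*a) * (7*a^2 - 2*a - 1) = -49*a^5 + 28*a^4 - 18*a^3 + 4*a^2 + 3*a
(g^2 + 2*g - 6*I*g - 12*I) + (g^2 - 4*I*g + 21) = 2*g^2 + 2*g - 10*I*g + 21 - 12*I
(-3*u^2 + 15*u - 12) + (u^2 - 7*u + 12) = -2*u^2 + 8*u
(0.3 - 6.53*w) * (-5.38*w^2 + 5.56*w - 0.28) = 35.1314*w^3 - 37.9208*w^2 + 3.4964*w - 0.084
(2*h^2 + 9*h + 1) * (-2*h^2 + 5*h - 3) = -4*h^4 - 8*h^3 + 37*h^2 - 22*h - 3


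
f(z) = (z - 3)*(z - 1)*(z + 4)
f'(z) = (z - 3)*(z - 1) + (z - 3)*(z + 4) + (z - 1)*(z + 4)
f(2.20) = -5.95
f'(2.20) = 1.52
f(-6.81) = -215.29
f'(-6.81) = 126.13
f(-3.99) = 0.35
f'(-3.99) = 34.76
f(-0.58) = 19.34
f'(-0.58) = -11.99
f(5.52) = 108.44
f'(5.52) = 78.41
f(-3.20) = 20.83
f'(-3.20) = 17.72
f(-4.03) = -1.06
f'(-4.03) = 35.72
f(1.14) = -1.34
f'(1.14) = -9.10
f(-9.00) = -600.00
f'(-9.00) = 230.00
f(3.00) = 0.00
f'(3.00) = 14.00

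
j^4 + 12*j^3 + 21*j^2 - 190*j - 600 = (j - 4)*(j + 5)^2*(j + 6)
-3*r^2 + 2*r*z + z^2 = (-r + z)*(3*r + z)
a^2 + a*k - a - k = (a - 1)*(a + k)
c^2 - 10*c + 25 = (c - 5)^2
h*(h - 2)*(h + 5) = h^3 + 3*h^2 - 10*h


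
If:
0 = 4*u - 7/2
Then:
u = 7/8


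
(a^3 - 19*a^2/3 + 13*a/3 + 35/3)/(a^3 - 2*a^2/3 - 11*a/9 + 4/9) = 3*(3*a^2 - 22*a + 35)/(9*a^2 - 15*a + 4)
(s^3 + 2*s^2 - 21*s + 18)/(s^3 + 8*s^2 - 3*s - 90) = (s - 1)/(s + 5)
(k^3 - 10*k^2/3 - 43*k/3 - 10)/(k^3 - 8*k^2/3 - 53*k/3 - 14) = (3*k + 5)/(3*k + 7)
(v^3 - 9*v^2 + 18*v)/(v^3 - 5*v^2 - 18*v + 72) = v/(v + 4)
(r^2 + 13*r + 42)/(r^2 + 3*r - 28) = (r + 6)/(r - 4)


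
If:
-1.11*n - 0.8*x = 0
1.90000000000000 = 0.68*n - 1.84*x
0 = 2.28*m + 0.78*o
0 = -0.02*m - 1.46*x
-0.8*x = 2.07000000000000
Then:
No Solution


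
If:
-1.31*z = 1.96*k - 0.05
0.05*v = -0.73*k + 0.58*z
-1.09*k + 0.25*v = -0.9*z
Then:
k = 0.01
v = -0.00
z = 0.02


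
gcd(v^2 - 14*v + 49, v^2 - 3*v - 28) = v - 7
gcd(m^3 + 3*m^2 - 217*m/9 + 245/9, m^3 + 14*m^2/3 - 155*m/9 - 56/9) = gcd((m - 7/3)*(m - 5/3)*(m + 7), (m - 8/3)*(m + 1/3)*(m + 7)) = m + 7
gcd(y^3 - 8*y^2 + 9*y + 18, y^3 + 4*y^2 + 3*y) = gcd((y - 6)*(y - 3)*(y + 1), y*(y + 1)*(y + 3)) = y + 1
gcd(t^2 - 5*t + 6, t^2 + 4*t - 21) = t - 3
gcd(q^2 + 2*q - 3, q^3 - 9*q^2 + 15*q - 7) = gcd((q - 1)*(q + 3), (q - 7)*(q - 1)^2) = q - 1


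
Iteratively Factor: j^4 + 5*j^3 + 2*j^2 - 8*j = (j - 1)*(j^3 + 6*j^2 + 8*j) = j*(j - 1)*(j^2 + 6*j + 8) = j*(j - 1)*(j + 4)*(j + 2)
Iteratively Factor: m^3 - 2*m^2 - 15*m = (m - 5)*(m^2 + 3*m) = m*(m - 5)*(m + 3)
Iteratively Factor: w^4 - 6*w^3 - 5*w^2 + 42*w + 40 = (w - 5)*(w^3 - w^2 - 10*w - 8) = (w - 5)*(w + 2)*(w^2 - 3*w - 4) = (w - 5)*(w - 4)*(w + 2)*(w + 1)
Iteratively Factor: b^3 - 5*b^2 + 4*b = (b - 4)*(b^2 - b) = b*(b - 4)*(b - 1)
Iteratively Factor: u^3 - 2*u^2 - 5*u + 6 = (u - 3)*(u^2 + u - 2) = (u - 3)*(u + 2)*(u - 1)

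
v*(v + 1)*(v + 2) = v^3 + 3*v^2 + 2*v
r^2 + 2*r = r*(r + 2)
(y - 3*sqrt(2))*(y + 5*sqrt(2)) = y^2 + 2*sqrt(2)*y - 30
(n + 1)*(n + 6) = n^2 + 7*n + 6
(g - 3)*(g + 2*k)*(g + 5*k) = g^3 + 7*g^2*k - 3*g^2 + 10*g*k^2 - 21*g*k - 30*k^2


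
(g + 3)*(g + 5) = g^2 + 8*g + 15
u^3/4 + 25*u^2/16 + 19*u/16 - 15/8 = (u/4 + 1/2)*(u - 3/4)*(u + 5)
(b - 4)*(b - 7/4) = b^2 - 23*b/4 + 7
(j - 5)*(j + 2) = j^2 - 3*j - 10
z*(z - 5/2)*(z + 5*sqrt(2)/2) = z^3 - 5*z^2/2 + 5*sqrt(2)*z^2/2 - 25*sqrt(2)*z/4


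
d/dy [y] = 1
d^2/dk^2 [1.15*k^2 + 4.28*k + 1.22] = 2.30000000000000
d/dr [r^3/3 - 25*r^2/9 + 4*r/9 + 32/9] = r^2 - 50*r/9 + 4/9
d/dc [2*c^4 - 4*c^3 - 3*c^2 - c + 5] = 8*c^3 - 12*c^2 - 6*c - 1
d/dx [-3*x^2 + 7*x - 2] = 7 - 6*x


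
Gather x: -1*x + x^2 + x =x^2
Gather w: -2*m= -2*m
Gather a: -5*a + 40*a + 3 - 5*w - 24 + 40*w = 35*a + 35*w - 21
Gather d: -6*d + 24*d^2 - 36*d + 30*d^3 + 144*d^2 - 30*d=30*d^3 + 168*d^2 - 72*d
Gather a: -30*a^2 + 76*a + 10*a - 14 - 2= -30*a^2 + 86*a - 16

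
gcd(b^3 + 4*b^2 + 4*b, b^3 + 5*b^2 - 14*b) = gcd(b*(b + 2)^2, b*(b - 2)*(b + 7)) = b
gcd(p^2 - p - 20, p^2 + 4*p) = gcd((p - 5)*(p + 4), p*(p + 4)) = p + 4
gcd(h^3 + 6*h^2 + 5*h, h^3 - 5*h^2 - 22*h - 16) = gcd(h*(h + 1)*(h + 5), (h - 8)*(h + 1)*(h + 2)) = h + 1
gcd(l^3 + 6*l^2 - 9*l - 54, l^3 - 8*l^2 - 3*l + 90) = l + 3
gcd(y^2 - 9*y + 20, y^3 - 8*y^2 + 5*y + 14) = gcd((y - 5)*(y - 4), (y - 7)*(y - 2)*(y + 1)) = 1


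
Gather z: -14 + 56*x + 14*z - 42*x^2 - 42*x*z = -42*x^2 + 56*x + z*(14 - 42*x) - 14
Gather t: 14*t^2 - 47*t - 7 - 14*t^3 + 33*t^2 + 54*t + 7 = -14*t^3 + 47*t^2 + 7*t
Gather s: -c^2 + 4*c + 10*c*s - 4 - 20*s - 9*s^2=-c^2 + 4*c - 9*s^2 + s*(10*c - 20) - 4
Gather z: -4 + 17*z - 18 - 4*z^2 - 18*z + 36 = -4*z^2 - z + 14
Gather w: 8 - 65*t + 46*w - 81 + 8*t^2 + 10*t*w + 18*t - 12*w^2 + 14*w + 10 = 8*t^2 - 47*t - 12*w^2 + w*(10*t + 60) - 63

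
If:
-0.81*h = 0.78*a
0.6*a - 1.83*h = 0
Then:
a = 0.00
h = 0.00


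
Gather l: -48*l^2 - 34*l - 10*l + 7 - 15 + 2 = -48*l^2 - 44*l - 6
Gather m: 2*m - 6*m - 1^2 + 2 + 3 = 4 - 4*m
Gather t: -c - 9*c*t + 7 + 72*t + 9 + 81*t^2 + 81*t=-c + 81*t^2 + t*(153 - 9*c) + 16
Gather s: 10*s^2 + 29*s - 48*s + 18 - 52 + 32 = 10*s^2 - 19*s - 2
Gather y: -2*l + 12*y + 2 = -2*l + 12*y + 2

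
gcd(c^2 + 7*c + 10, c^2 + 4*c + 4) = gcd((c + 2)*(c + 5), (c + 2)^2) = c + 2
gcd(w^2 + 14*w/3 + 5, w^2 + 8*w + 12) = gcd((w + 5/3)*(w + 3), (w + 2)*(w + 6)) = 1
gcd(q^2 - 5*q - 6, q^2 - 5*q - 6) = q^2 - 5*q - 6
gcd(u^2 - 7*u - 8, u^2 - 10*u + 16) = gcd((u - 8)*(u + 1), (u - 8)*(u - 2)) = u - 8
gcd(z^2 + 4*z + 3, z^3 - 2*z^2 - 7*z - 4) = z + 1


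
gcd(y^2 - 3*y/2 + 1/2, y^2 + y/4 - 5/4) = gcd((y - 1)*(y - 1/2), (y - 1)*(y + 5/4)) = y - 1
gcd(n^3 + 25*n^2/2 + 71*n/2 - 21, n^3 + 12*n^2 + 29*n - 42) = n^2 + 13*n + 42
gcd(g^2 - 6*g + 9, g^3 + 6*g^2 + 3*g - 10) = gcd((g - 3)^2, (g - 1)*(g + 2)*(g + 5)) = 1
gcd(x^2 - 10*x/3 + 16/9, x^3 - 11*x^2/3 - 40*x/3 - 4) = 1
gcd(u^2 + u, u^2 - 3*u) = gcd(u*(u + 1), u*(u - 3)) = u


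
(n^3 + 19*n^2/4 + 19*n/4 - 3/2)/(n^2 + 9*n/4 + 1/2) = (4*n^2 + 11*n - 3)/(4*n + 1)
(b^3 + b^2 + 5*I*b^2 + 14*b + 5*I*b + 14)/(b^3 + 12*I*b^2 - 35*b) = (b^2 + b*(1 - 2*I) - 2*I)/(b*(b + 5*I))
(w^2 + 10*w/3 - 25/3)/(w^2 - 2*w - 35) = (w - 5/3)/(w - 7)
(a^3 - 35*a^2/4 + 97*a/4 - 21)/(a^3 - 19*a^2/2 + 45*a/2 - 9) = (4*a^2 - 23*a + 28)/(2*(2*a^2 - 13*a + 6))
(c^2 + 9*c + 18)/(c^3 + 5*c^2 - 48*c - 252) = (c + 3)/(c^2 - c - 42)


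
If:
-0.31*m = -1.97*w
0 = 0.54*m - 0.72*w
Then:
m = 0.00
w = 0.00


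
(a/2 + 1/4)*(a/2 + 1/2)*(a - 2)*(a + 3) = a^4/4 + 5*a^3/8 - a^2 - 17*a/8 - 3/4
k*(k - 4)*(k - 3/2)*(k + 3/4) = k^4 - 19*k^3/4 + 15*k^2/8 + 9*k/2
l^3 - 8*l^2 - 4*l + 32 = (l - 8)*(l - 2)*(l + 2)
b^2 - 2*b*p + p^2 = (b - p)^2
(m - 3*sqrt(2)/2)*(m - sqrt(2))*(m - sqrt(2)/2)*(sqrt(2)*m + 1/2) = sqrt(2)*m^4 - 11*m^3/2 + 4*sqrt(2)*m^2 - m/4 - 3*sqrt(2)/4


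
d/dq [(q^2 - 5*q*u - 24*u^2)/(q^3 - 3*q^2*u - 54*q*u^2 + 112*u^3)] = (-q^2 - 6*q*u - 29*u^2)/(q^4 + 10*q^3*u - 3*q^2*u^2 - 140*q*u^3 + 196*u^4)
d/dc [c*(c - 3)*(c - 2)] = 3*c^2 - 10*c + 6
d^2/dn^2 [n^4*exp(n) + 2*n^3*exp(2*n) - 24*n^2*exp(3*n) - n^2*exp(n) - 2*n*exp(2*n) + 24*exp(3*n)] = (n^4 + 8*n^3*exp(n) + 8*n^3 - 216*n^2*exp(2*n) + 24*n^2*exp(n) + 11*n^2 - 288*n*exp(2*n) + 4*n*exp(n) - 4*n + 168*exp(2*n) - 8*exp(n) - 2)*exp(n)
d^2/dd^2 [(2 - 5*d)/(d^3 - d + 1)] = 2*(-(5*d - 2)*(3*d^2 - 1)^2 + (15*d^2 + 3*d*(5*d - 2) - 5)*(d^3 - d + 1))/(d^3 - d + 1)^3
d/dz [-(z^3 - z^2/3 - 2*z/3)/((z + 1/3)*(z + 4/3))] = 3*(-27*z^4 - 90*z^3 - 39*z^2 + 8*z + 8)/(81*z^4 + 270*z^3 + 297*z^2 + 120*z + 16)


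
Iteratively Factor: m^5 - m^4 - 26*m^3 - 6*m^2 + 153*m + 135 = (m + 3)*(m^4 - 4*m^3 - 14*m^2 + 36*m + 45) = (m - 3)*(m + 3)*(m^3 - m^2 - 17*m - 15) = (m - 5)*(m - 3)*(m + 3)*(m^2 + 4*m + 3) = (m - 5)*(m - 3)*(m + 3)^2*(m + 1)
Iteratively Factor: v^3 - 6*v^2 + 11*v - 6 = (v - 1)*(v^2 - 5*v + 6) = (v - 3)*(v - 1)*(v - 2)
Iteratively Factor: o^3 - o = (o)*(o^2 - 1) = o*(o - 1)*(o + 1)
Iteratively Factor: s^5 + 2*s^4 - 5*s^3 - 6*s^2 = (s + 1)*(s^4 + s^3 - 6*s^2) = s*(s + 1)*(s^3 + s^2 - 6*s) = s*(s - 2)*(s + 1)*(s^2 + 3*s) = s*(s - 2)*(s + 1)*(s + 3)*(s)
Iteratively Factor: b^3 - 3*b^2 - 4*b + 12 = (b - 2)*(b^2 - b - 6) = (b - 2)*(b + 2)*(b - 3)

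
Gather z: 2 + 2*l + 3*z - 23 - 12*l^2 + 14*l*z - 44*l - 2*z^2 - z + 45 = -12*l^2 - 42*l - 2*z^2 + z*(14*l + 2) + 24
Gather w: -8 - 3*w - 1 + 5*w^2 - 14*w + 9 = 5*w^2 - 17*w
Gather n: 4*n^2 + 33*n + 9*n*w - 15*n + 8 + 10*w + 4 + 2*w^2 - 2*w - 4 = 4*n^2 + n*(9*w + 18) + 2*w^2 + 8*w + 8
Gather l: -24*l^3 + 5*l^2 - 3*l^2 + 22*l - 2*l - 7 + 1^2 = -24*l^3 + 2*l^2 + 20*l - 6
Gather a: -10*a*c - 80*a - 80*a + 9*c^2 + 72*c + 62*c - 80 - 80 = a*(-10*c - 160) + 9*c^2 + 134*c - 160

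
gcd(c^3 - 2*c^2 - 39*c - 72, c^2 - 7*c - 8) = c - 8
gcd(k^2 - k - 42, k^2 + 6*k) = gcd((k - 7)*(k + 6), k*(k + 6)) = k + 6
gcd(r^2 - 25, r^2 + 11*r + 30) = r + 5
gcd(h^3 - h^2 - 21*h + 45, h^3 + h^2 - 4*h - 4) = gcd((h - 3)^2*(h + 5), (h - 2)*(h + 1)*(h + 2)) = 1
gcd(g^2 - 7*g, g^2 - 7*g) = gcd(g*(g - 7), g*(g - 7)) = g^2 - 7*g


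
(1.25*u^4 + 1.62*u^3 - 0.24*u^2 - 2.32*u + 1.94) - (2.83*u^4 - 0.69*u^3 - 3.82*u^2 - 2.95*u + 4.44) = -1.58*u^4 + 2.31*u^3 + 3.58*u^2 + 0.63*u - 2.5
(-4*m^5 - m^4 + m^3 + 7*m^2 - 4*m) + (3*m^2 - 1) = -4*m^5 - m^4 + m^3 + 10*m^2 - 4*m - 1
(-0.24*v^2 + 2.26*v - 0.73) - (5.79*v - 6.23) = -0.24*v^2 - 3.53*v + 5.5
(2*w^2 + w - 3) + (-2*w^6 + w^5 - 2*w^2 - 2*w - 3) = -2*w^6 + w^5 - w - 6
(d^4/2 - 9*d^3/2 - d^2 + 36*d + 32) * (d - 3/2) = d^5/2 - 21*d^4/4 + 23*d^3/4 + 75*d^2/2 - 22*d - 48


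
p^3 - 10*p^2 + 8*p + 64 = (p - 8)*(p - 4)*(p + 2)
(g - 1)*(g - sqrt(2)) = g^2 - sqrt(2)*g - g + sqrt(2)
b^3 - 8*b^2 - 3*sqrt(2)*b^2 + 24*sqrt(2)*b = b*(b - 8)*(b - 3*sqrt(2))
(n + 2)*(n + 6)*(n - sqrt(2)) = n^3 - sqrt(2)*n^2 + 8*n^2 - 8*sqrt(2)*n + 12*n - 12*sqrt(2)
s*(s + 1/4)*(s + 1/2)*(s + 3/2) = s^4 + 9*s^3/4 + 5*s^2/4 + 3*s/16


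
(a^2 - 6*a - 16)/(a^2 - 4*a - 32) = (a + 2)/(a + 4)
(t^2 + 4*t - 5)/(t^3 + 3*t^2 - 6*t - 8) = (t^2 + 4*t - 5)/(t^3 + 3*t^2 - 6*t - 8)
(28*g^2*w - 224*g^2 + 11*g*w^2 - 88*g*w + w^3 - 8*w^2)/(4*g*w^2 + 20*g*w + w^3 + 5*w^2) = (7*g*w - 56*g + w^2 - 8*w)/(w*(w + 5))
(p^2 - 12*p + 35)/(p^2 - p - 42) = (p - 5)/(p + 6)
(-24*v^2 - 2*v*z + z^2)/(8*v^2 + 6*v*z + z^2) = (-6*v + z)/(2*v + z)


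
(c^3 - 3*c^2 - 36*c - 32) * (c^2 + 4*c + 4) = c^5 + c^4 - 44*c^3 - 188*c^2 - 272*c - 128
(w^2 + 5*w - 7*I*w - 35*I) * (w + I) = w^3 + 5*w^2 - 6*I*w^2 + 7*w - 30*I*w + 35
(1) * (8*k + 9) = 8*k + 9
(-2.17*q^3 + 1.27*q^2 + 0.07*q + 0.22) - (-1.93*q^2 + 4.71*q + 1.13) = -2.17*q^3 + 3.2*q^2 - 4.64*q - 0.91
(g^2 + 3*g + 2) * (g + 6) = g^3 + 9*g^2 + 20*g + 12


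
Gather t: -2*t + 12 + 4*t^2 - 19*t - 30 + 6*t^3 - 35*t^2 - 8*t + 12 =6*t^3 - 31*t^2 - 29*t - 6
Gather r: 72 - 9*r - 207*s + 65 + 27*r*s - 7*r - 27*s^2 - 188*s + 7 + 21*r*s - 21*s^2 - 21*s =r*(48*s - 16) - 48*s^2 - 416*s + 144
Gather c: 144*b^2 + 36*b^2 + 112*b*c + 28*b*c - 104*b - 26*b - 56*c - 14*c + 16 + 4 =180*b^2 - 130*b + c*(140*b - 70) + 20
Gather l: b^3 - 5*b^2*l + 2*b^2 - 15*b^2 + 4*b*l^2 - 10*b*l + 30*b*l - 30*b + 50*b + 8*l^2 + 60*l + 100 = b^3 - 13*b^2 + 20*b + l^2*(4*b + 8) + l*(-5*b^2 + 20*b + 60) + 100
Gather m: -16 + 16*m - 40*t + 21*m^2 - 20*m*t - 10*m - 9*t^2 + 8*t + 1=21*m^2 + m*(6 - 20*t) - 9*t^2 - 32*t - 15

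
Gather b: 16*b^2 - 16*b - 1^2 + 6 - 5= 16*b^2 - 16*b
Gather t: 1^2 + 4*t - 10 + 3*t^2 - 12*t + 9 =3*t^2 - 8*t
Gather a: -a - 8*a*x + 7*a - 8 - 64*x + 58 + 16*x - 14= a*(6 - 8*x) - 48*x + 36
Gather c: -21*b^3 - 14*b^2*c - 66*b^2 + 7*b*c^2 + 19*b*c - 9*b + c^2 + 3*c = -21*b^3 - 66*b^2 - 9*b + c^2*(7*b + 1) + c*(-14*b^2 + 19*b + 3)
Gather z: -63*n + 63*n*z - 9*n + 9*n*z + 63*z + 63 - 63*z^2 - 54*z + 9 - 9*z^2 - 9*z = 72*n*z - 72*n - 72*z^2 + 72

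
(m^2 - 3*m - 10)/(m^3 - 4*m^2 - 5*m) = (m + 2)/(m*(m + 1))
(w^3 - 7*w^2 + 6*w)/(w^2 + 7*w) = (w^2 - 7*w + 6)/(w + 7)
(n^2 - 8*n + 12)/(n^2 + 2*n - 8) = (n - 6)/(n + 4)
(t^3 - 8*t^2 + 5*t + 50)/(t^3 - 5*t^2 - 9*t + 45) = (t^2 - 3*t - 10)/(t^2 - 9)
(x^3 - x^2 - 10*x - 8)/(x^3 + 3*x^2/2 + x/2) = 2*(x^2 - 2*x - 8)/(x*(2*x + 1))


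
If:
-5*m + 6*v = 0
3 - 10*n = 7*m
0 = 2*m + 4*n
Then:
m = 3/2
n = -3/4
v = 5/4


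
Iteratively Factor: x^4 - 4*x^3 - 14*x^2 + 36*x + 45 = (x - 3)*(x^3 - x^2 - 17*x - 15) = (x - 5)*(x - 3)*(x^2 + 4*x + 3) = (x - 5)*(x - 3)*(x + 1)*(x + 3)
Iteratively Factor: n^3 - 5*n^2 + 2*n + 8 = (n + 1)*(n^2 - 6*n + 8) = (n - 2)*(n + 1)*(n - 4)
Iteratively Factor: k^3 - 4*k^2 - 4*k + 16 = (k - 2)*(k^2 - 2*k - 8) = (k - 4)*(k - 2)*(k + 2)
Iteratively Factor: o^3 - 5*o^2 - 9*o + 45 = (o + 3)*(o^2 - 8*o + 15) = (o - 5)*(o + 3)*(o - 3)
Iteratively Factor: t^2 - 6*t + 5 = (t - 5)*(t - 1)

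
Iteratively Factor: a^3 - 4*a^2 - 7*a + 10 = (a - 5)*(a^2 + a - 2) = (a - 5)*(a - 1)*(a + 2)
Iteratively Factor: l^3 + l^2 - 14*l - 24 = (l + 3)*(l^2 - 2*l - 8) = (l - 4)*(l + 3)*(l + 2)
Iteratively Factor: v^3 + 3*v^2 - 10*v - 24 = (v - 3)*(v^2 + 6*v + 8) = (v - 3)*(v + 4)*(v + 2)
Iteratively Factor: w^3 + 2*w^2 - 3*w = (w)*(w^2 + 2*w - 3) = w*(w - 1)*(w + 3)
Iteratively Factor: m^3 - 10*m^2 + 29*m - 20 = (m - 5)*(m^2 - 5*m + 4) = (m - 5)*(m - 4)*(m - 1)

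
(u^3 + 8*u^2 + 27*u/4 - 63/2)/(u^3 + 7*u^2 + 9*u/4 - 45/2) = (2*u + 7)/(2*u + 5)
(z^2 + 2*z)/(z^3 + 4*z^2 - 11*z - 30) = z/(z^2 + 2*z - 15)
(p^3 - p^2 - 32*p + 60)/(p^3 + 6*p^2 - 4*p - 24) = (p - 5)/(p + 2)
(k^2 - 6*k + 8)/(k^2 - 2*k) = (k - 4)/k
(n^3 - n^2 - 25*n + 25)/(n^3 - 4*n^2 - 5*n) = (n^2 + 4*n - 5)/(n*(n + 1))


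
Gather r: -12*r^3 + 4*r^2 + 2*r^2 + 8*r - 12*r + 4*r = -12*r^3 + 6*r^2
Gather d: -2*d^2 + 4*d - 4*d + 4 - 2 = 2 - 2*d^2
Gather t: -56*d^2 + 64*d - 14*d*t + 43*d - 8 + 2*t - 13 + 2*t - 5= -56*d^2 + 107*d + t*(4 - 14*d) - 26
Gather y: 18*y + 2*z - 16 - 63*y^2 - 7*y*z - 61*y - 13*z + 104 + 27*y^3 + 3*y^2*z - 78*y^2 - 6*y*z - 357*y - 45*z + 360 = 27*y^3 + y^2*(3*z - 141) + y*(-13*z - 400) - 56*z + 448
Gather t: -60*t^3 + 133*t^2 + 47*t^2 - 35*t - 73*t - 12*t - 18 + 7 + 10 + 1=-60*t^3 + 180*t^2 - 120*t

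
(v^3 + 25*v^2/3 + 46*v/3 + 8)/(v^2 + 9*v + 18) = (3*v^2 + 7*v + 4)/(3*(v + 3))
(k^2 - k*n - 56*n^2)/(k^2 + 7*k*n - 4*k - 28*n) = (k - 8*n)/(k - 4)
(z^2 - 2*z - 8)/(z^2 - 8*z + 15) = (z^2 - 2*z - 8)/(z^2 - 8*z + 15)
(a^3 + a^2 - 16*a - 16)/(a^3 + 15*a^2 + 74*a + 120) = (a^2 - 3*a - 4)/(a^2 + 11*a + 30)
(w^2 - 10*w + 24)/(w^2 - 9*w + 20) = (w - 6)/(w - 5)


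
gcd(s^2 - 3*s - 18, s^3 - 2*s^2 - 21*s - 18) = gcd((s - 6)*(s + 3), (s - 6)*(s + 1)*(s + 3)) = s^2 - 3*s - 18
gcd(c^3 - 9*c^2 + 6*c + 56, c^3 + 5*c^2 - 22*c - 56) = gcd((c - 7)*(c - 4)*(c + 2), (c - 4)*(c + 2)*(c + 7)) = c^2 - 2*c - 8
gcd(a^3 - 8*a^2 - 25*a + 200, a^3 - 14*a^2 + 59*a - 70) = a - 5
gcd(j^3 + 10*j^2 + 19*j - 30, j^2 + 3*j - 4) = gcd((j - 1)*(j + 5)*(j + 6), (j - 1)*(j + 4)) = j - 1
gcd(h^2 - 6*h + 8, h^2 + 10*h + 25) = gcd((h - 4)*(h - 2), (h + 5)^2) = 1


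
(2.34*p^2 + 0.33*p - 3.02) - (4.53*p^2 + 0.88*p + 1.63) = -2.19*p^2 - 0.55*p - 4.65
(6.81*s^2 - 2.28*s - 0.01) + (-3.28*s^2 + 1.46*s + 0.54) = 3.53*s^2 - 0.82*s + 0.53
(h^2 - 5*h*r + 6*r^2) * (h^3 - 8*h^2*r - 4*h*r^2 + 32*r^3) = h^5 - 13*h^4*r + 42*h^3*r^2 + 4*h^2*r^3 - 184*h*r^4 + 192*r^5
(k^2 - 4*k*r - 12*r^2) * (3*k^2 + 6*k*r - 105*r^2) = 3*k^4 - 6*k^3*r - 165*k^2*r^2 + 348*k*r^3 + 1260*r^4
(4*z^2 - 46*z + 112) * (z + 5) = 4*z^3 - 26*z^2 - 118*z + 560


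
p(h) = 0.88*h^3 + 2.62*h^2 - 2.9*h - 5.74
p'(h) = 2.64*h^2 + 5.24*h - 2.9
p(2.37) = 13.82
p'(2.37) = 24.35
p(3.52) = 54.90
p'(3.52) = 48.26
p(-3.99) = -8.36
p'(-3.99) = 18.22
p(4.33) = 102.27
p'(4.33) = 69.29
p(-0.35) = -4.44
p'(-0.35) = -4.41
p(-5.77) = -70.83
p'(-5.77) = 54.76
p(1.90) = 4.24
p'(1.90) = 16.59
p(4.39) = 106.47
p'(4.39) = 70.98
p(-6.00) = -84.10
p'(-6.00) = 60.70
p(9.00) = 821.90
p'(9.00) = 258.10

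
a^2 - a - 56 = (a - 8)*(a + 7)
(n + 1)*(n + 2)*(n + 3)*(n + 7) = n^4 + 13*n^3 + 53*n^2 + 83*n + 42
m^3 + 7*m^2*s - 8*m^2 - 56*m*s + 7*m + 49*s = (m - 7)*(m - 1)*(m + 7*s)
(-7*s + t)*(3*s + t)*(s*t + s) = -21*s^3*t - 21*s^3 - 4*s^2*t^2 - 4*s^2*t + s*t^3 + s*t^2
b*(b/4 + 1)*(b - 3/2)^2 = b^4/4 + b^3/4 - 39*b^2/16 + 9*b/4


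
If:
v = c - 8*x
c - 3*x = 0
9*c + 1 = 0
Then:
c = -1/9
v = 5/27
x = -1/27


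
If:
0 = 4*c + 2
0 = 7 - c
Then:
No Solution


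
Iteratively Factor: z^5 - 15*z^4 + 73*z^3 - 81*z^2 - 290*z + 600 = (z + 2)*(z^4 - 17*z^3 + 107*z^2 - 295*z + 300) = (z - 4)*(z + 2)*(z^3 - 13*z^2 + 55*z - 75) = (z - 5)*(z - 4)*(z + 2)*(z^2 - 8*z + 15) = (z - 5)*(z - 4)*(z - 3)*(z + 2)*(z - 5)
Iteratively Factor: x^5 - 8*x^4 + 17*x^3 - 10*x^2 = (x)*(x^4 - 8*x^3 + 17*x^2 - 10*x) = x*(x - 1)*(x^3 - 7*x^2 + 10*x) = x*(x - 5)*(x - 1)*(x^2 - 2*x) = x*(x - 5)*(x - 2)*(x - 1)*(x)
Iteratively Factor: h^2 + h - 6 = (h - 2)*(h + 3)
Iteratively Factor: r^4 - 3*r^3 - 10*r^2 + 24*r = (r)*(r^3 - 3*r^2 - 10*r + 24) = r*(r + 3)*(r^2 - 6*r + 8) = r*(r - 2)*(r + 3)*(r - 4)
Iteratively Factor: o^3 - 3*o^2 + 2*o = (o - 1)*(o^2 - 2*o) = o*(o - 1)*(o - 2)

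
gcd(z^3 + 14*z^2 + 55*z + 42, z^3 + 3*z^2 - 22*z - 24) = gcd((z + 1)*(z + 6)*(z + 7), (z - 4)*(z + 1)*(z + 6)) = z^2 + 7*z + 6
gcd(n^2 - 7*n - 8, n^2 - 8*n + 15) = 1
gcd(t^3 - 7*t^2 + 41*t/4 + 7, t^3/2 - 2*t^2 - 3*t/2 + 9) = 1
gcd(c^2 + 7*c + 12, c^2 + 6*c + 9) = c + 3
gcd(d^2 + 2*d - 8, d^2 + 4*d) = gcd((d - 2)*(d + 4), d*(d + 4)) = d + 4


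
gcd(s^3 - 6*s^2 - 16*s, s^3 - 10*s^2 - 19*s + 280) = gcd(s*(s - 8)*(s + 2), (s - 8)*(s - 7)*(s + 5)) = s - 8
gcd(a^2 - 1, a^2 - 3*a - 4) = a + 1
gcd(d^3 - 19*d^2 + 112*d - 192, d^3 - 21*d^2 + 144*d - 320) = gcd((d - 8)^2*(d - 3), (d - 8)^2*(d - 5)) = d^2 - 16*d + 64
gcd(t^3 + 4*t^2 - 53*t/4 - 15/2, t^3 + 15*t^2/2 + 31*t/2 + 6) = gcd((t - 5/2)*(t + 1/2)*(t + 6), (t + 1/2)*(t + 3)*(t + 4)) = t + 1/2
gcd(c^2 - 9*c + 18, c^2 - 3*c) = c - 3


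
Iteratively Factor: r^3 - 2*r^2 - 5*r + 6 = (r - 1)*(r^2 - r - 6) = (r - 1)*(r + 2)*(r - 3)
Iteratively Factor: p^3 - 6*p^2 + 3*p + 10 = (p + 1)*(p^2 - 7*p + 10) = (p - 5)*(p + 1)*(p - 2)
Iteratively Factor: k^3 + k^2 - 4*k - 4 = (k + 1)*(k^2 - 4) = (k - 2)*(k + 1)*(k + 2)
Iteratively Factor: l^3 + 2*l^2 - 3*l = (l - 1)*(l^2 + 3*l) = (l - 1)*(l + 3)*(l)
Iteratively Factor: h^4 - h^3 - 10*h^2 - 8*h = (h - 4)*(h^3 + 3*h^2 + 2*h) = (h - 4)*(h + 1)*(h^2 + 2*h) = (h - 4)*(h + 1)*(h + 2)*(h)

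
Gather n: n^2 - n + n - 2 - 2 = n^2 - 4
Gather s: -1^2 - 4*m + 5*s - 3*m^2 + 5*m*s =-3*m^2 - 4*m + s*(5*m + 5) - 1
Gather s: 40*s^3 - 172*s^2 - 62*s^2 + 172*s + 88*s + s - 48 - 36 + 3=40*s^3 - 234*s^2 + 261*s - 81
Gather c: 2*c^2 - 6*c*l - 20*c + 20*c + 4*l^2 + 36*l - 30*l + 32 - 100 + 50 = 2*c^2 - 6*c*l + 4*l^2 + 6*l - 18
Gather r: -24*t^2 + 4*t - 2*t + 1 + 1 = -24*t^2 + 2*t + 2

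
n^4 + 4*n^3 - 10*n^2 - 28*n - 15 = (n - 3)*(n + 1)^2*(n + 5)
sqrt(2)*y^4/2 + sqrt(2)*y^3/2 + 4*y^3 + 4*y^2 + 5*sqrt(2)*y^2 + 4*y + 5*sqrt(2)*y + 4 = (y + 1)*(y + sqrt(2))*(y + 2*sqrt(2))*(sqrt(2)*y/2 + 1)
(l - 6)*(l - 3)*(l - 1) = l^3 - 10*l^2 + 27*l - 18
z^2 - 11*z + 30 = (z - 6)*(z - 5)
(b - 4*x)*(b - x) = b^2 - 5*b*x + 4*x^2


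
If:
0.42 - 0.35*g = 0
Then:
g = 1.20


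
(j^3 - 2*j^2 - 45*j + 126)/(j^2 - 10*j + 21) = (j^2 + j - 42)/(j - 7)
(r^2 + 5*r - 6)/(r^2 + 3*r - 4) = (r + 6)/(r + 4)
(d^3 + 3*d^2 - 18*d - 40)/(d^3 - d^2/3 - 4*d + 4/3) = 3*(d^2 + d - 20)/(3*d^2 - 7*d + 2)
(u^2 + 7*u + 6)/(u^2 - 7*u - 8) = (u + 6)/(u - 8)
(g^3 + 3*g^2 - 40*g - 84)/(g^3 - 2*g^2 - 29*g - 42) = (g^2 + g - 42)/(g^2 - 4*g - 21)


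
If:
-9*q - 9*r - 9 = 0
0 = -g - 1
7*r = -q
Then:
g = -1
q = -7/6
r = 1/6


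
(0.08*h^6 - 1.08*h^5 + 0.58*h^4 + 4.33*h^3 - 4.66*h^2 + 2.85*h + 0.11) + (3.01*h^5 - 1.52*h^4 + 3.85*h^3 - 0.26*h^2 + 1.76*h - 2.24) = 0.08*h^6 + 1.93*h^5 - 0.94*h^4 + 8.18*h^3 - 4.92*h^2 + 4.61*h - 2.13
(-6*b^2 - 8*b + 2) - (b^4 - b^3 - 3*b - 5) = -b^4 + b^3 - 6*b^2 - 5*b + 7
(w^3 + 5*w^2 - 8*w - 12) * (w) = w^4 + 5*w^3 - 8*w^2 - 12*w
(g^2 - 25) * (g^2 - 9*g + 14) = g^4 - 9*g^3 - 11*g^2 + 225*g - 350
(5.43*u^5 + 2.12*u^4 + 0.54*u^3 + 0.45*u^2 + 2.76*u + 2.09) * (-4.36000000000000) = -23.6748*u^5 - 9.2432*u^4 - 2.3544*u^3 - 1.962*u^2 - 12.0336*u - 9.1124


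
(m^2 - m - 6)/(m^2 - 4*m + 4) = (m^2 - m - 6)/(m^2 - 4*m + 4)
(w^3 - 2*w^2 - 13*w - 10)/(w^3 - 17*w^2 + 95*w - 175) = (w^2 + 3*w + 2)/(w^2 - 12*w + 35)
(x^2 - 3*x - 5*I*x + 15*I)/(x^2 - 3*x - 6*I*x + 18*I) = (x - 5*I)/(x - 6*I)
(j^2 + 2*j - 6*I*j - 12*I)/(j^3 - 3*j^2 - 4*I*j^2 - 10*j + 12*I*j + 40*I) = (j - 6*I)/(j^2 - j*(5 + 4*I) + 20*I)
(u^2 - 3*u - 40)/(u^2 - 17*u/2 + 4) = 2*(u + 5)/(2*u - 1)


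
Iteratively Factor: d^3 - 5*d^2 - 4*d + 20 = (d + 2)*(d^2 - 7*d + 10) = (d - 2)*(d + 2)*(d - 5)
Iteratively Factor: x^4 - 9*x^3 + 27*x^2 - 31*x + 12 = (x - 1)*(x^3 - 8*x^2 + 19*x - 12) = (x - 3)*(x - 1)*(x^2 - 5*x + 4) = (x - 3)*(x - 1)^2*(x - 4)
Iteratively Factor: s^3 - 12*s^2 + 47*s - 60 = (s - 5)*(s^2 - 7*s + 12) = (s - 5)*(s - 3)*(s - 4)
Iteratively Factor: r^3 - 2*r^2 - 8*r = (r)*(r^2 - 2*r - 8) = r*(r - 4)*(r + 2)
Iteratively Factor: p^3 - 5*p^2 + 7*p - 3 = (p - 1)*(p^2 - 4*p + 3) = (p - 1)^2*(p - 3)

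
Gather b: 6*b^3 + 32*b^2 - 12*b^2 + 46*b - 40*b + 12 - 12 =6*b^3 + 20*b^2 + 6*b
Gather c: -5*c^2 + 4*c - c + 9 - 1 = -5*c^2 + 3*c + 8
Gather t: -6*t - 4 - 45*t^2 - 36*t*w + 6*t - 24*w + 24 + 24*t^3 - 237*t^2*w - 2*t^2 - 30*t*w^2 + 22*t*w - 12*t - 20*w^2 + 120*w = 24*t^3 + t^2*(-237*w - 47) + t*(-30*w^2 - 14*w - 12) - 20*w^2 + 96*w + 20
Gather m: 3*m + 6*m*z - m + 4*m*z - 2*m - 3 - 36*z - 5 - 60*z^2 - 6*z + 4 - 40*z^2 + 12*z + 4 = 10*m*z - 100*z^2 - 30*z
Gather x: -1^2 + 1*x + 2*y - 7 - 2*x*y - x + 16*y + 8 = -2*x*y + 18*y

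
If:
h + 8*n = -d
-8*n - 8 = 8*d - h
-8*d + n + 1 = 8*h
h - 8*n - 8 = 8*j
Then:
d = -56/65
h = 64/65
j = -56/65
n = -1/65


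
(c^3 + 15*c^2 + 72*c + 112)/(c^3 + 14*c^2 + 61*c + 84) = (c + 4)/(c + 3)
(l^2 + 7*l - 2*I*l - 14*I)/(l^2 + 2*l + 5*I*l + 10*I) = (l^2 + l*(7 - 2*I) - 14*I)/(l^2 + l*(2 + 5*I) + 10*I)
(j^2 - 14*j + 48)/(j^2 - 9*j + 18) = (j - 8)/(j - 3)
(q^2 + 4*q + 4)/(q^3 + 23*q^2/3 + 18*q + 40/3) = 3*(q + 2)/(3*q^2 + 17*q + 20)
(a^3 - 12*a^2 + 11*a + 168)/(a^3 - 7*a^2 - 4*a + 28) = (a^2 - 5*a - 24)/(a^2 - 4)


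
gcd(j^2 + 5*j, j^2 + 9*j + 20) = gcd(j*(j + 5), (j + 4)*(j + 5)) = j + 5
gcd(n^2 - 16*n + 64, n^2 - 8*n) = n - 8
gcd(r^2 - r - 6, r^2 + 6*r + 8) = r + 2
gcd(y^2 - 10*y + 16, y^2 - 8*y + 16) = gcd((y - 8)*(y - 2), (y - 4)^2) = 1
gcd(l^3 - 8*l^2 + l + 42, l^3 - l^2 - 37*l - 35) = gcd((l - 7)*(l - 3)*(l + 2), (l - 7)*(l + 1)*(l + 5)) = l - 7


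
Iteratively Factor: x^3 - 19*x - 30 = (x + 3)*(x^2 - 3*x - 10) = (x + 2)*(x + 3)*(x - 5)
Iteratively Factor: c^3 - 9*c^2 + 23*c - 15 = (c - 5)*(c^2 - 4*c + 3) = (c - 5)*(c - 3)*(c - 1)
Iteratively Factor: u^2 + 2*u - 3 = (u + 3)*(u - 1)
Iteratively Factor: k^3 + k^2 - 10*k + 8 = (k - 2)*(k^2 + 3*k - 4) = (k - 2)*(k - 1)*(k + 4)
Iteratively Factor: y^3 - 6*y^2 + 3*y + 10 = (y - 2)*(y^2 - 4*y - 5) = (y - 2)*(y + 1)*(y - 5)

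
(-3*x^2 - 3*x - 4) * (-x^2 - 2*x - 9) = 3*x^4 + 9*x^3 + 37*x^2 + 35*x + 36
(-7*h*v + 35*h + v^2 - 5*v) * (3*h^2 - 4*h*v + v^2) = -21*h^3*v + 105*h^3 + 31*h^2*v^2 - 155*h^2*v - 11*h*v^3 + 55*h*v^2 + v^4 - 5*v^3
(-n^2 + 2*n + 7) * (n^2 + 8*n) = -n^4 - 6*n^3 + 23*n^2 + 56*n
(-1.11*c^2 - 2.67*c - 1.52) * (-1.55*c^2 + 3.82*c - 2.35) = 1.7205*c^4 - 0.101700000000001*c^3 - 5.2349*c^2 + 0.4681*c + 3.572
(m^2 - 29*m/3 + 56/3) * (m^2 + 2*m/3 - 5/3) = m^4 - 9*m^3 + 95*m^2/9 + 257*m/9 - 280/9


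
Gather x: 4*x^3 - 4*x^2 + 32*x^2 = 4*x^3 + 28*x^2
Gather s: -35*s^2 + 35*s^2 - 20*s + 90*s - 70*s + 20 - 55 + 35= 0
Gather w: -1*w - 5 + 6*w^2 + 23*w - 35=6*w^2 + 22*w - 40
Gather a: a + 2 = a + 2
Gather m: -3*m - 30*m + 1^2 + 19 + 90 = 110 - 33*m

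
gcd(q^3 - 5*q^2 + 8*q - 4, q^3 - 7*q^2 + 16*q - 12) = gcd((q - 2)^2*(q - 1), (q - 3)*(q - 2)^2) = q^2 - 4*q + 4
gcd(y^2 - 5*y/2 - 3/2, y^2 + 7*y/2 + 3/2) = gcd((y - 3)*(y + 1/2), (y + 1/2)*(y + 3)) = y + 1/2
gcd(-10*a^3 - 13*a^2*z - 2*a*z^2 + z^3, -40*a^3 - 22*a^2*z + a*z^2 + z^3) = -10*a^2 - 3*a*z + z^2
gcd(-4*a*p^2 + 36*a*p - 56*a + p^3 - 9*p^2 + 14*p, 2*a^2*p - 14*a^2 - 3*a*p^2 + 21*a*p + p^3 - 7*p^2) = p - 7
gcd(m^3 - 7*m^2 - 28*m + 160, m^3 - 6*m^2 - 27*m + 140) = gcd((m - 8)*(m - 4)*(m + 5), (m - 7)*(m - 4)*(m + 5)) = m^2 + m - 20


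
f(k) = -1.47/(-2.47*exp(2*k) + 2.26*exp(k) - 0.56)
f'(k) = -1.47*(4.94*exp(2*k) - 2.26*exp(k))/(-2.47*exp(2*k) + 2.26*exp(k) - 0.56)^2 = (3.3222 - 7.2618*exp(k))*exp(k)/(2.47*exp(2*k) - 2.26*exp(k) + 0.56)^2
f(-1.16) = 15.60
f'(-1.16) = 36.90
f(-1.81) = 5.74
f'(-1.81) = 5.32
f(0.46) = 0.46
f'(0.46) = -1.28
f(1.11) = 0.09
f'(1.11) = -0.21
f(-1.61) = 7.10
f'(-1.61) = 8.73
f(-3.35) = 3.04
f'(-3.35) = 0.46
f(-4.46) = 2.75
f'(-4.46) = 0.13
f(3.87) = 0.00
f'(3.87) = -0.00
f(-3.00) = 3.24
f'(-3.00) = 0.72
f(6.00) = 0.00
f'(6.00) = 0.00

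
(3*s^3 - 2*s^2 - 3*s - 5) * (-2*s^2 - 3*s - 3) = -6*s^5 - 5*s^4 + 3*s^3 + 25*s^2 + 24*s + 15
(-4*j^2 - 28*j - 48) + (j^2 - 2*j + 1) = -3*j^2 - 30*j - 47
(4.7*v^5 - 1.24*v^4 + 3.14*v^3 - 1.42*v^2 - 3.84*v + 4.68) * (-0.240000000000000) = -1.128*v^5 + 0.2976*v^4 - 0.7536*v^3 + 0.3408*v^2 + 0.9216*v - 1.1232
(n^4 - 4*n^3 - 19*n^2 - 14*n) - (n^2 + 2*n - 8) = n^4 - 4*n^3 - 20*n^2 - 16*n + 8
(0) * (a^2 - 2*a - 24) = 0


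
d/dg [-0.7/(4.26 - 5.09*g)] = -3.563/(5.09*g - 4.26)^2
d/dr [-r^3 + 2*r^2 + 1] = r*(4 - 3*r)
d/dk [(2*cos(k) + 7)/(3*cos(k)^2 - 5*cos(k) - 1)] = (-6*sin(k)^2 + 42*cos(k) - 27)*sin(k)/(-3*cos(k)^2 + 5*cos(k) + 1)^2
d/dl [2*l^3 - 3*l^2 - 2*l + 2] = 6*l^2 - 6*l - 2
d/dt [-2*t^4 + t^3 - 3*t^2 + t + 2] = -8*t^3 + 3*t^2 - 6*t + 1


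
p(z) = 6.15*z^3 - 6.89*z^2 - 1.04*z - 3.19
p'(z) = 18.45*z^2 - 13.78*z - 1.04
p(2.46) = 44.11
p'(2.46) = 76.71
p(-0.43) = -4.51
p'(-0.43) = 8.30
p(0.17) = -3.54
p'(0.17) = -2.85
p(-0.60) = -6.37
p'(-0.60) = 13.87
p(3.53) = 177.80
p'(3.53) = 180.22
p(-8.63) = -4460.18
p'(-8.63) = 1491.98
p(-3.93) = -478.81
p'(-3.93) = 338.07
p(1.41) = -1.11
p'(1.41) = 16.21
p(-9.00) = -5035.27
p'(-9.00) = 1617.43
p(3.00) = 97.73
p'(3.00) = 123.67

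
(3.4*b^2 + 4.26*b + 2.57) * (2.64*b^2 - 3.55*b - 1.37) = 8.976*b^4 - 0.823599999999999*b^3 - 12.9962*b^2 - 14.9597*b - 3.5209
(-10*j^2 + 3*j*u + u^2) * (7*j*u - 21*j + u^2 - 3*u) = -70*j^3*u + 210*j^3 + 11*j^2*u^2 - 33*j^2*u + 10*j*u^3 - 30*j*u^2 + u^4 - 3*u^3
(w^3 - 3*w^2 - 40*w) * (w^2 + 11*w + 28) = w^5 + 8*w^4 - 45*w^3 - 524*w^2 - 1120*w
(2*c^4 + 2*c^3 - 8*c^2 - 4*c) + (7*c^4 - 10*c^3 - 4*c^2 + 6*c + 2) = 9*c^4 - 8*c^3 - 12*c^2 + 2*c + 2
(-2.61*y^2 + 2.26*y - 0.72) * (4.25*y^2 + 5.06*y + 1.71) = -11.0925*y^4 - 3.6016*y^3 + 3.9125*y^2 + 0.2214*y - 1.2312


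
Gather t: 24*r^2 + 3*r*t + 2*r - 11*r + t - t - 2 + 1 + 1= 24*r^2 + 3*r*t - 9*r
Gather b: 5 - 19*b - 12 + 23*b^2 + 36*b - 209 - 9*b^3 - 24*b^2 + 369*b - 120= -9*b^3 - b^2 + 386*b - 336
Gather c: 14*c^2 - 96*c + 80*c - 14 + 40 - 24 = 14*c^2 - 16*c + 2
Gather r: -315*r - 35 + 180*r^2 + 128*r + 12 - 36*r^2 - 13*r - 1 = 144*r^2 - 200*r - 24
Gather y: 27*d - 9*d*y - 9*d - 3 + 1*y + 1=18*d + y*(1 - 9*d) - 2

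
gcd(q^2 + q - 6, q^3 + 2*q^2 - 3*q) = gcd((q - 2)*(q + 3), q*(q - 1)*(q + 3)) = q + 3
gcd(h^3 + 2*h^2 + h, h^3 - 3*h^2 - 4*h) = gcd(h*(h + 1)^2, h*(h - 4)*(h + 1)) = h^2 + h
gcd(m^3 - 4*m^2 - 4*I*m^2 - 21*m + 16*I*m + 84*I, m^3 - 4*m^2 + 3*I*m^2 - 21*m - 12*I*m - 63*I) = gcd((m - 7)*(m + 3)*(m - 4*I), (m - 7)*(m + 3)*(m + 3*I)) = m^2 - 4*m - 21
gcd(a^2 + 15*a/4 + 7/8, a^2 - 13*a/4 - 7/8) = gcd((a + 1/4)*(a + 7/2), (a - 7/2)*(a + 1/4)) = a + 1/4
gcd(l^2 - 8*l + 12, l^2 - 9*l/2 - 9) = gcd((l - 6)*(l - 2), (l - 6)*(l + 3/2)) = l - 6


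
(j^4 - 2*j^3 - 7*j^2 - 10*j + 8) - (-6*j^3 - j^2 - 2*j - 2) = j^4 + 4*j^3 - 6*j^2 - 8*j + 10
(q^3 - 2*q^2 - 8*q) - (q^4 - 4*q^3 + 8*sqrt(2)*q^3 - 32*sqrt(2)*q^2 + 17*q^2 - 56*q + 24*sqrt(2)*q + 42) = -q^4 - 8*sqrt(2)*q^3 + 5*q^3 - 19*q^2 + 32*sqrt(2)*q^2 - 24*sqrt(2)*q + 48*q - 42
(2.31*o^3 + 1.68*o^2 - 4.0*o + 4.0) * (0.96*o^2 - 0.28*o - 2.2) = 2.2176*o^5 + 0.966*o^4 - 9.3924*o^3 + 1.264*o^2 + 7.68*o - 8.8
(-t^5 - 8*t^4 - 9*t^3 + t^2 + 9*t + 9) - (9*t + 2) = -t^5 - 8*t^4 - 9*t^3 + t^2 + 7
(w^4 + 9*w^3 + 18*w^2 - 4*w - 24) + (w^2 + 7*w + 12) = w^4 + 9*w^3 + 19*w^2 + 3*w - 12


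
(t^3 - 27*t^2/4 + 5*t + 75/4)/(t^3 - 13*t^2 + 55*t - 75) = (t + 5/4)/(t - 5)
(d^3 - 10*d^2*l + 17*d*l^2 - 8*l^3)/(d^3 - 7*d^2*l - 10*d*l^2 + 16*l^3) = (d - l)/(d + 2*l)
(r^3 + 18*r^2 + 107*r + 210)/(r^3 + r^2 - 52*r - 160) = (r^2 + 13*r + 42)/(r^2 - 4*r - 32)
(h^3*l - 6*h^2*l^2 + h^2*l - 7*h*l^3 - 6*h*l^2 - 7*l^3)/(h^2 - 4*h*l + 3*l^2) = l*(h^3 - 6*h^2*l + h^2 - 7*h*l^2 - 6*h*l - 7*l^2)/(h^2 - 4*h*l + 3*l^2)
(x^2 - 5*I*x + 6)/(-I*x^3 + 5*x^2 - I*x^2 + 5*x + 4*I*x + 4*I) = (I*x + 6)/(x^2 + x*(1 + 4*I) + 4*I)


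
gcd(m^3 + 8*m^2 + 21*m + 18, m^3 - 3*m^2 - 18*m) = m + 3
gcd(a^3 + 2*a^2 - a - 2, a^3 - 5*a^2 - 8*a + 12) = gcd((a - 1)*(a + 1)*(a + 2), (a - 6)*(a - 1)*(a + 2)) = a^2 + a - 2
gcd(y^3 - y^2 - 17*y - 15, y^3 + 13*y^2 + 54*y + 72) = y + 3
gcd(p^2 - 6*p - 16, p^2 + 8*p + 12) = p + 2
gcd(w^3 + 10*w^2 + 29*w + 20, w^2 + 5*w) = w + 5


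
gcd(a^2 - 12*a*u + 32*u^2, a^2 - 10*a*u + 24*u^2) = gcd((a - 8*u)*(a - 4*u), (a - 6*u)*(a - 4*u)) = -a + 4*u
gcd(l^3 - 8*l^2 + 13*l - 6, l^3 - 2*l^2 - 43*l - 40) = 1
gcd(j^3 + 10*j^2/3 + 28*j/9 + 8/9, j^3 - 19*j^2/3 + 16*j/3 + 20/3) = j + 2/3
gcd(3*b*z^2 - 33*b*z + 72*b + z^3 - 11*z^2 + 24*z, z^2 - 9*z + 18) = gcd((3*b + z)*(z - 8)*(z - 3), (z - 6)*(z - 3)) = z - 3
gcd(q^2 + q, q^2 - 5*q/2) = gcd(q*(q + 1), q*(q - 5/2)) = q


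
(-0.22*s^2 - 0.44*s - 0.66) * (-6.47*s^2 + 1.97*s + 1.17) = 1.4234*s^4 + 2.4134*s^3 + 3.146*s^2 - 1.815*s - 0.7722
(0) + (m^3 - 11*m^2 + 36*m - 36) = m^3 - 11*m^2 + 36*m - 36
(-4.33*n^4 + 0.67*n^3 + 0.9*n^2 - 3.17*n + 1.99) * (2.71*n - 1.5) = -11.7343*n^5 + 8.3107*n^4 + 1.434*n^3 - 9.9407*n^2 + 10.1479*n - 2.985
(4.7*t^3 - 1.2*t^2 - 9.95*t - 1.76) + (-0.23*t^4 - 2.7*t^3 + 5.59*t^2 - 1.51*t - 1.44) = -0.23*t^4 + 2.0*t^3 + 4.39*t^2 - 11.46*t - 3.2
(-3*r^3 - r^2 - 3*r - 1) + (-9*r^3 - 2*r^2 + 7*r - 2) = -12*r^3 - 3*r^2 + 4*r - 3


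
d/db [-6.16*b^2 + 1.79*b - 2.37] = 1.79 - 12.32*b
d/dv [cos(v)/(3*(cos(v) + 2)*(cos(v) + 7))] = (cos(v)^2 - 14)*sin(v)/(3*(cos(v) + 2)^2*(cos(v) + 7)^2)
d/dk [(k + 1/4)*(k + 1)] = 2*k + 5/4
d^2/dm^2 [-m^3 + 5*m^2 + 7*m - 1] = 10 - 6*m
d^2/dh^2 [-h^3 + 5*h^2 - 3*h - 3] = 10 - 6*h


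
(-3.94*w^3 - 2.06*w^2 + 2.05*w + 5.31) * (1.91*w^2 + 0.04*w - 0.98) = -7.5254*w^5 - 4.0922*w^4 + 7.6943*w^3 + 12.2429*w^2 - 1.7966*w - 5.2038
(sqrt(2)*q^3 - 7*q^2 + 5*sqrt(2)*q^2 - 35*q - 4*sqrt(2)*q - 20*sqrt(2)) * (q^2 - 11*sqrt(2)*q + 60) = sqrt(2)*q^5 - 29*q^4 + 5*sqrt(2)*q^4 - 145*q^3 + 133*sqrt(2)*q^3 - 332*q^2 + 665*sqrt(2)*q^2 - 1660*q - 240*sqrt(2)*q - 1200*sqrt(2)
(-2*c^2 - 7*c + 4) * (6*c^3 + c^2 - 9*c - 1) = -12*c^5 - 44*c^4 + 35*c^3 + 69*c^2 - 29*c - 4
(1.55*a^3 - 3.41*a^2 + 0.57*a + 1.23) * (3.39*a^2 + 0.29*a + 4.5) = 5.2545*a^5 - 11.1104*a^4 + 7.9184*a^3 - 11.01*a^2 + 2.9217*a + 5.535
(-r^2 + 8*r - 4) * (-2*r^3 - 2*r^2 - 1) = 2*r^5 - 14*r^4 - 8*r^3 + 9*r^2 - 8*r + 4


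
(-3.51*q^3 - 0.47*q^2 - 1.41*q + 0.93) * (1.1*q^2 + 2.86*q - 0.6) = -3.861*q^5 - 10.5556*q^4 - 0.7892*q^3 - 2.7276*q^2 + 3.5058*q - 0.558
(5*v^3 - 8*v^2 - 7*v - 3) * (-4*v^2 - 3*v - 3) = -20*v^5 + 17*v^4 + 37*v^3 + 57*v^2 + 30*v + 9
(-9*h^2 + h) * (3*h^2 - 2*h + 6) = -27*h^4 + 21*h^3 - 56*h^2 + 6*h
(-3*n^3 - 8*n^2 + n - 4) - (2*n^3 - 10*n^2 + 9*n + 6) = -5*n^3 + 2*n^2 - 8*n - 10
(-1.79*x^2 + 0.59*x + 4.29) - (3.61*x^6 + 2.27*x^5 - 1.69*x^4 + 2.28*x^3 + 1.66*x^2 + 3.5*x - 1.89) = -3.61*x^6 - 2.27*x^5 + 1.69*x^4 - 2.28*x^3 - 3.45*x^2 - 2.91*x + 6.18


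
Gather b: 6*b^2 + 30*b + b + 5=6*b^2 + 31*b + 5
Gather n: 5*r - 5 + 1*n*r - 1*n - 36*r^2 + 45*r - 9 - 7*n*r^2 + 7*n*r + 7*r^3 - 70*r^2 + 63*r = n*(-7*r^2 + 8*r - 1) + 7*r^3 - 106*r^2 + 113*r - 14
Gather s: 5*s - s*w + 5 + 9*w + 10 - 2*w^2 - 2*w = s*(5 - w) - 2*w^2 + 7*w + 15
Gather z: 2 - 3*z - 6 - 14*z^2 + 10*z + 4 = -14*z^2 + 7*z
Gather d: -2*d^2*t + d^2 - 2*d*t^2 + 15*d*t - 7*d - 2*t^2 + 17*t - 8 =d^2*(1 - 2*t) + d*(-2*t^2 + 15*t - 7) - 2*t^2 + 17*t - 8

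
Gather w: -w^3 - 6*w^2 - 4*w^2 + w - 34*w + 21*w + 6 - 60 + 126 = -w^3 - 10*w^2 - 12*w + 72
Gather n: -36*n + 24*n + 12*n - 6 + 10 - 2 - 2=0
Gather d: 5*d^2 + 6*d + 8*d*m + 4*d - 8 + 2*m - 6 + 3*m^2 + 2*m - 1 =5*d^2 + d*(8*m + 10) + 3*m^2 + 4*m - 15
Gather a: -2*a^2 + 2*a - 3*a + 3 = -2*a^2 - a + 3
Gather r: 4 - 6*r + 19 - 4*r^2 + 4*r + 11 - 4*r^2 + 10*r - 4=-8*r^2 + 8*r + 30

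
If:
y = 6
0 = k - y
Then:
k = 6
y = 6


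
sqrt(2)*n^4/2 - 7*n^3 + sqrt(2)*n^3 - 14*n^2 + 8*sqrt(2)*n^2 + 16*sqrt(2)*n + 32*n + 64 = (n - 4*sqrt(2))^2*(n + sqrt(2))*(sqrt(2)*n/2 + sqrt(2))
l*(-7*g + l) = -7*g*l + l^2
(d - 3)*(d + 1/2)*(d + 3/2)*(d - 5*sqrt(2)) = d^4 - 5*sqrt(2)*d^3 - d^3 - 21*d^2/4 + 5*sqrt(2)*d^2 - 9*d/4 + 105*sqrt(2)*d/4 + 45*sqrt(2)/4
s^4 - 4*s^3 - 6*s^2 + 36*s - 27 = (s - 3)^2*(s - 1)*(s + 3)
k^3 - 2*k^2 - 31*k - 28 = (k - 7)*(k + 1)*(k + 4)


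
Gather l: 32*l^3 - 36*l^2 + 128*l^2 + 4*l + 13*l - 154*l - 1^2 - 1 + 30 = 32*l^3 + 92*l^2 - 137*l + 28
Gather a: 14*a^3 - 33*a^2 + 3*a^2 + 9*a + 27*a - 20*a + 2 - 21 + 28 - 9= 14*a^3 - 30*a^2 + 16*a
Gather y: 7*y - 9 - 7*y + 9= 0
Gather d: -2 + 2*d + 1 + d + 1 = 3*d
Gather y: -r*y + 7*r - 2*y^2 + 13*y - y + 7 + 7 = 7*r - 2*y^2 + y*(12 - r) + 14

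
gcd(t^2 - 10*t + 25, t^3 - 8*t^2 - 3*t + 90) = t - 5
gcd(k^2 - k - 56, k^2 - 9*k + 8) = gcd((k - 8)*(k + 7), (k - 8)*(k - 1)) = k - 8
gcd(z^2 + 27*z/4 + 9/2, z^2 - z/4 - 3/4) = z + 3/4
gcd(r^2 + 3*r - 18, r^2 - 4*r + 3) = r - 3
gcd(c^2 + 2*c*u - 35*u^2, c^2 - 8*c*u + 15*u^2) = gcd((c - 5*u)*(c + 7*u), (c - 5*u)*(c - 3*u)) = -c + 5*u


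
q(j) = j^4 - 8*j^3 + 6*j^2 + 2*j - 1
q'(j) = 4*j^3 - 24*j^2 + 12*j + 2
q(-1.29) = 26.35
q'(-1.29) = -62.01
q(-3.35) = 486.34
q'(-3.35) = -457.92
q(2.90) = -69.12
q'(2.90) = -67.48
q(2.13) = -26.24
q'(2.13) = -42.67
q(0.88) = 0.55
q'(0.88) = -3.30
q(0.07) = -0.83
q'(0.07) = 2.72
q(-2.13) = 119.85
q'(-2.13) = -171.10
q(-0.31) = -0.80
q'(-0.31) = -4.15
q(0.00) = -1.00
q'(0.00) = 2.00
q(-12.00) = 35399.00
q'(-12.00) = -10510.00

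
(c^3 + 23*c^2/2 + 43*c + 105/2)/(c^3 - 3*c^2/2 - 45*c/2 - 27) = (2*c^2 + 17*c + 35)/(2*c^2 - 9*c - 18)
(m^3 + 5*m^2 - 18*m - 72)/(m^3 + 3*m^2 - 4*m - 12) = (m^2 + 2*m - 24)/(m^2 - 4)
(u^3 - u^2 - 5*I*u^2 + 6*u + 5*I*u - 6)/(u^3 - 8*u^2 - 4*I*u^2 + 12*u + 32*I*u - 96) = (u^2 + u*(-1 + I) - I)/(u^2 + 2*u*(-4 + I) - 16*I)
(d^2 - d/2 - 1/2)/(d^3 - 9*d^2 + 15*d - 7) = (d + 1/2)/(d^2 - 8*d + 7)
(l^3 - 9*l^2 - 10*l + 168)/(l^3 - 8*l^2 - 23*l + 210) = (l + 4)/(l + 5)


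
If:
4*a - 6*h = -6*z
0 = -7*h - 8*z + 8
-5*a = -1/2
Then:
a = 1/10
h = 128/225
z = 113/225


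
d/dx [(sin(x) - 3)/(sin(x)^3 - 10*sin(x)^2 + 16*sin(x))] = (-2*sin(x)^3 + 19*sin(x)^2 - 60*sin(x) + 48)*cos(x)/((sin(x) - 8)^2*(sin(x) - 2)^2*sin(x)^2)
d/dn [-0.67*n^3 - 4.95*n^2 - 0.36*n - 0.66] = -2.01*n^2 - 9.9*n - 0.36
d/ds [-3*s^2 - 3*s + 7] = -6*s - 3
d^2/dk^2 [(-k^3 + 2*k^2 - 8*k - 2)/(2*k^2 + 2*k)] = (-11*k^3 - 6*k^2 - 6*k - 2)/(k^3*(k^3 + 3*k^2 + 3*k + 1))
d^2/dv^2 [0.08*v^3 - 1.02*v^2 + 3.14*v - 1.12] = 0.48*v - 2.04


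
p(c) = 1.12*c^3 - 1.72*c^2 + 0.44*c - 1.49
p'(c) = 3.36*c^2 - 3.44*c + 0.44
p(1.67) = -0.34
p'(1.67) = 4.07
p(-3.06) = -51.03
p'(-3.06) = 42.43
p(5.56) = 140.29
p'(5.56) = 85.18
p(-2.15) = -21.52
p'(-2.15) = 23.37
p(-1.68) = -12.39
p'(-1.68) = 15.70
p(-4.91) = -177.69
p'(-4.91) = 98.33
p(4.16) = 51.21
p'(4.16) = 44.28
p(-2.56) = -32.68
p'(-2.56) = 31.27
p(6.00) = 181.15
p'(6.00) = 100.76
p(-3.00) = -48.53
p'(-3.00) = 41.00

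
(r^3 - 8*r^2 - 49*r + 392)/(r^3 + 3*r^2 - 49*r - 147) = (r - 8)/(r + 3)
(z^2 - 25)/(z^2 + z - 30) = (z + 5)/(z + 6)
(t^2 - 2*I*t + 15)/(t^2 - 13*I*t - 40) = (t + 3*I)/(t - 8*I)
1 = 1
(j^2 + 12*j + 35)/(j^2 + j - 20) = (j + 7)/(j - 4)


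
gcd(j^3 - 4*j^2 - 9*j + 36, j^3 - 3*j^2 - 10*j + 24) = j^2 - j - 12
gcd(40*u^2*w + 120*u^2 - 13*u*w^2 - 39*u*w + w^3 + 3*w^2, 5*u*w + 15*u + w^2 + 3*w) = w + 3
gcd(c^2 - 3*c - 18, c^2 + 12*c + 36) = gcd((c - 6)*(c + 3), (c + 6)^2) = 1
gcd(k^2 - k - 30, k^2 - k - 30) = k^2 - k - 30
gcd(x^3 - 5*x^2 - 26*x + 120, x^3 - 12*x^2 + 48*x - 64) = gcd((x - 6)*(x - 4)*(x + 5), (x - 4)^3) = x - 4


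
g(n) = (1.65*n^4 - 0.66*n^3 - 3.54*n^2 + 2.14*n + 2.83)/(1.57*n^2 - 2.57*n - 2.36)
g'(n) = (2.57 - 3.14*n)*(1.65*n^4 - 0.66*n^3 - 3.54*n^2 + 2.14*n + 2.83)/(1.57*n^2 - 2.57*n - 2.36)^2 + (6.6*n^3 - 1.98*n^2 - 7.08*n + 2.14)/(1.57*n^2 - 2.57*n - 2.36)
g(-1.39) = 0.22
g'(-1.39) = -1.89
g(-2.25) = 2.63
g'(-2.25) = -3.68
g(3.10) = 22.72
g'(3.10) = -1.05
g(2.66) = 28.06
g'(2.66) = -35.93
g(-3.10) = 6.49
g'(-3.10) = -5.40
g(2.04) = -14.44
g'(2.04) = -85.00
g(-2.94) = 5.65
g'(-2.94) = -5.07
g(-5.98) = 30.58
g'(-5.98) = -11.35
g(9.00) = 99.13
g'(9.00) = 20.09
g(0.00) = -1.20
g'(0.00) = 0.40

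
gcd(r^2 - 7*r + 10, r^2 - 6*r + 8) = r - 2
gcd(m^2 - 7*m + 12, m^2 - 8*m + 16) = m - 4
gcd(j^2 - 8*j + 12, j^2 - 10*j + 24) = j - 6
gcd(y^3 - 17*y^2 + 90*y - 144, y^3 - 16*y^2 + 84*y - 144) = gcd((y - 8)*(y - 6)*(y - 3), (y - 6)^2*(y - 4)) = y - 6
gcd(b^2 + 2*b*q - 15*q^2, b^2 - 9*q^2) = -b + 3*q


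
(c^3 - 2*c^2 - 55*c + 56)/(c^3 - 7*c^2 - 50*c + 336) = (c - 1)/(c - 6)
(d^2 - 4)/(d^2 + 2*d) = (d - 2)/d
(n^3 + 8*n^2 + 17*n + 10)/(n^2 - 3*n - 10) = (n^2 + 6*n + 5)/(n - 5)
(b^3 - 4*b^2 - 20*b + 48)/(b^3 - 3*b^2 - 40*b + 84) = (b^2 - 2*b - 24)/(b^2 - b - 42)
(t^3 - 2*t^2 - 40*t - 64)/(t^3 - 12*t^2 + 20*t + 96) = (t + 4)/(t - 6)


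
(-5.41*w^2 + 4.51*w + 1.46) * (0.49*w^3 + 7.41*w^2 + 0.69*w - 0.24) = -2.6509*w^5 - 37.8782*w^4 + 30.4016*w^3 + 15.2289*w^2 - 0.075*w - 0.3504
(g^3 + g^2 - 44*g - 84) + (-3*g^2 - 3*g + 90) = g^3 - 2*g^2 - 47*g + 6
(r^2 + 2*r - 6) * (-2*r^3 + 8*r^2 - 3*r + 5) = -2*r^5 + 4*r^4 + 25*r^3 - 49*r^2 + 28*r - 30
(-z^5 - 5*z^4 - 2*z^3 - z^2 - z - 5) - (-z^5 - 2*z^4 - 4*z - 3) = -3*z^4 - 2*z^3 - z^2 + 3*z - 2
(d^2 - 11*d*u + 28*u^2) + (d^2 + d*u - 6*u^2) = 2*d^2 - 10*d*u + 22*u^2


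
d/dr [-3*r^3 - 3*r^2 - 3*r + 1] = -9*r^2 - 6*r - 3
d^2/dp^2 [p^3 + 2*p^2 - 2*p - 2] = 6*p + 4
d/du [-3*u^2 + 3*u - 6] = 3 - 6*u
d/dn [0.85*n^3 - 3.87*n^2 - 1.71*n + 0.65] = 2.55*n^2 - 7.74*n - 1.71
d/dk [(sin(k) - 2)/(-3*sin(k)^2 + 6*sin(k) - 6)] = (sin(k)^2 - 4*sin(k) + 2)*cos(k)/(3*(sin(k)^2 - 2*sin(k) + 2)^2)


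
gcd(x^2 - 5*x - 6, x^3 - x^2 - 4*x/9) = 1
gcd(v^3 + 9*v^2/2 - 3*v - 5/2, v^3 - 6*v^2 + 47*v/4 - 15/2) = 1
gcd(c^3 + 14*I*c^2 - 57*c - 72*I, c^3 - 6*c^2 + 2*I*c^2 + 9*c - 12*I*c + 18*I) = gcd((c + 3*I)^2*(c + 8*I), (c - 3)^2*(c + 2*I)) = 1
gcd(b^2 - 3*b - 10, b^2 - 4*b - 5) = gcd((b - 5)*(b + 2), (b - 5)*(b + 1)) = b - 5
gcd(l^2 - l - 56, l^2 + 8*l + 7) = l + 7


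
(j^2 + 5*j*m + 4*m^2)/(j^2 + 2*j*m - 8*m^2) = (j + m)/(j - 2*m)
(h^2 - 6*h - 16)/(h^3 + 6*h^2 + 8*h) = (h - 8)/(h*(h + 4))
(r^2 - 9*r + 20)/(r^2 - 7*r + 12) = (r - 5)/(r - 3)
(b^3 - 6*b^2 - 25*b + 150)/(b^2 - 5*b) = b - 1 - 30/b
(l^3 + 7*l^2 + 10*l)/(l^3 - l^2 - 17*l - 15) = l*(l^2 + 7*l + 10)/(l^3 - l^2 - 17*l - 15)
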